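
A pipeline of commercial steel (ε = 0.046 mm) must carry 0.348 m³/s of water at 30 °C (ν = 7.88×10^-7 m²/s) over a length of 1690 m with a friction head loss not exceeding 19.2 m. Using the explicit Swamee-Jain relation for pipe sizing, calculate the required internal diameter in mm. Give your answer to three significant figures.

Swamee-Jain (Type III): D = 0.66·[ε^1.25·(LQ²/(gh_f))^4.75 + ν·Q^9.4·(L/(gh_f))^5.2]^0.04
LQ²/(gh_f) = 1.087; L/(gh_f) = 8.973
Term 1 = ε^1.25·(…)^4.75 = 5.62×10^-6; Term 2 = ν·Q^9.4·(…)^5.2 = 3.49×10^-6
D = 0.66·(5.62×10^-6 + 3.49×10^-6)^0.04 = 0.4149 m = 415 mm
Check: V = 2.57 m/s, Re = 1.36×10^6, f = 0.01337, h_f = 18.4 m ≈ 19.2 m ✓

D ≈ 415 mm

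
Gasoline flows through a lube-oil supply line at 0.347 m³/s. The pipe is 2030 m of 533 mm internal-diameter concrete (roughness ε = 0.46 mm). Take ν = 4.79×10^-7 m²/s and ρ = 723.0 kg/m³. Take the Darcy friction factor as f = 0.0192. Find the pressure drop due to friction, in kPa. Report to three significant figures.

Δp ≈ 63.9 kPa

V = 4Q/(πD²) = 4·0.347/(π·0.533²) = 1.555 m/s
h_f = f(L/D)V²/(2g) = 0.01920·(2030/0.533)·1.555²/(2·9.81) = 9.014 m
Δp = ρg·h_f = 723.0·9.81·9.014 = 63.94 kPa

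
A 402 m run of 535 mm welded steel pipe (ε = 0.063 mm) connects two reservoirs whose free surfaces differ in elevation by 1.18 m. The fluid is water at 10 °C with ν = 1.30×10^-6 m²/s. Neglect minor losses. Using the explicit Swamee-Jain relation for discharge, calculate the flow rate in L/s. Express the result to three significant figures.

Q ≈ 330 L/s

Swamee-Jain (Type II): Q = -0.965·√(gD⁵h_f/L)·ln[ε/(3.7D) + √(3.17ν²L/(gD³h_f))]
√(gD⁵h_f/L) = √(9.81·0.535⁵·1.18/402) = 0.03553
ε/(3.7D) = 3.18×10^-5; √(3.17ν²L/(gD³h_f)) = 3.49×10^-5
Q = -0.965·0.03553·ln(6.668×10^-5) = 0.3296 m³/s
Check: V = 1.47 m/s, Re = 6.03×10^5, f = 0.01439, h_f = 1.18 m ≈ 1.18 m ✓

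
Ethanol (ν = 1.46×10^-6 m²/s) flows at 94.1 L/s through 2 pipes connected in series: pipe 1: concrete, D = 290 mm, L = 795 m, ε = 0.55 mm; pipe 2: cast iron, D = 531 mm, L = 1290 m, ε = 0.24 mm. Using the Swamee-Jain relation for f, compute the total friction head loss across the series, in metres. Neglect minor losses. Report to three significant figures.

Pipe 1: V = 1.425 m/s, Re = 2.83×10^5, ε/D = 0.00190, f = 0.02391, h_1 = f(L/D)V²/2g = 6.780 m
Pipe 2: V = 0.4249 m/s, Re = 1.55×10^5, ε/D = 4.52×10^-4, f = 0.01917, h_2 = f(L/D)V²/2g = 0.4286 m
Series → Q common, losses add: H = Σh = 7.208 m

H ≈ 7.21 m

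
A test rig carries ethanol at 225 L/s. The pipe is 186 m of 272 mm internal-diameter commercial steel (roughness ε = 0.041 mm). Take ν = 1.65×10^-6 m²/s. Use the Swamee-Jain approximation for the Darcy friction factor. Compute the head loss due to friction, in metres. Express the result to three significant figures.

V = 4Q/(πD²) = 4·0.225/(π·0.272²) = 3.872 m/s
Re = VD/ν = 3.872·0.272/1.65×10^-6 = 6.38×10^5 → turbulent
ε/D = 0.041/272 = 1.51×10^-4
Swamee-Jain: f = 0.01469
h_f = f(L/D)V²/(2g) = 0.01469·(186/0.272)·3.872²/(2·9.81) = 7.677 m

h_f ≈ 7.68 m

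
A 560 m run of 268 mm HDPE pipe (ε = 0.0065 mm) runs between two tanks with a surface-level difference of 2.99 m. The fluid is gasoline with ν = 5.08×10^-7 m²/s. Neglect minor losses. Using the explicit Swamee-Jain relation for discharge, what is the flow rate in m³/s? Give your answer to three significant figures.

Swamee-Jain (Type II): Q = -0.965·√(gD⁵h_f/L)·ln[ε/(3.7D) + √(3.17ν²L/(gD³h_f))]
√(gD⁵h_f/L) = √(9.81·0.268⁵·2.99/560) = 0.008510
ε/(3.7D) = 6.56×10^-6; √(3.17ν²L/(gD³h_f)) = 2.85×10^-5
Q = -0.965·0.008510·ln(3.504×10^-5) = 0.08425 m³/s
Check: V = 1.49 m/s, Re = 7.88×10^5, f = 0.01258, h_f = 2.99 m ≈ 2.99 m ✓

Q ≈ 0.0842 m³/s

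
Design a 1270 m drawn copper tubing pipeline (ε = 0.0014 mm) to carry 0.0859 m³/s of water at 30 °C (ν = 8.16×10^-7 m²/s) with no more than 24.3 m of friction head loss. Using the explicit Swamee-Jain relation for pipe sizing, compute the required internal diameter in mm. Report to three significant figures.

D ≈ 212 mm

Swamee-Jain (Type III): D = 0.66·[ε^1.25·(LQ²/(gh_f))^4.75 + ν·Q^9.4·(L/(gh_f))^5.2]^0.04
LQ²/(gh_f) = 0.03931; L/(gh_f) = 5.328
Term 1 = ε^1.25·(…)^4.75 = 1.02×10^-14; Term 2 = ν·Q^9.4·(…)^5.2 = 4.67×10^-13
D = 0.66·(1.02×10^-14 + 4.67×10^-13)^0.04 = 0.2122 m = 212 mm
Check: V = 2.43 m/s, Re = 6.32×10^5, f = 0.01268, h_f = 22.8 m ≈ 24.3 m ✓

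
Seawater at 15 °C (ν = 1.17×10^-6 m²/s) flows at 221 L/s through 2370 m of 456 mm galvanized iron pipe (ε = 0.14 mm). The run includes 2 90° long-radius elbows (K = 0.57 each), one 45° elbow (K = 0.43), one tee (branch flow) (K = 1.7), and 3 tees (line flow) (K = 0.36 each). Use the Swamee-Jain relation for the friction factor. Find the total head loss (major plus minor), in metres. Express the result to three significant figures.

H_L ≈ 8.35 m

V = 4Q/(πD²) = 1.353 m/s; V²/2g = 0.09334 m
Re = 5.27×10^5, ε/D = 3.07×10^-4 → f = 0.01637 (Swamee-Jain)
Major: h_f = f(L/D)·V²/2g = 0.01637·5197·0.09334 = 7.941 m
Minor: ΣK = 4.35; h_m = ΣK·V²/2g = 0.4060 m
Total H_L = 7.941 + 0.4060 = 8.347 m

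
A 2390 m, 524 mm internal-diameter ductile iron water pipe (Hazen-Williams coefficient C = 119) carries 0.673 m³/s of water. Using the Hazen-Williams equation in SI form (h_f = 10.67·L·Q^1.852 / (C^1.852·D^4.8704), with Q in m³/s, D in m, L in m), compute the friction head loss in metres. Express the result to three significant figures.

h_f = 10.67·2390·0.673^1.852 / (119^1.852·0.524^4.8704) = 40.84 m

h_f ≈ 40.8 m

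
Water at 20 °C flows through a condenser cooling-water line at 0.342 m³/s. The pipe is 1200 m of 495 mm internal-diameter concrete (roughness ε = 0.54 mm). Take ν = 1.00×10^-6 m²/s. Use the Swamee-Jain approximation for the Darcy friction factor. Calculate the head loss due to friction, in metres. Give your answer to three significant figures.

V = 4Q/(πD²) = 4·0.342/(π·0.495²) = 1.777 m/s
Re = VD/ν = 1.777·0.495/1.00×10^-6 = 8.80×10^5 → turbulent
ε/D = 0.54/495 = 0.00109
Swamee-Jain: f = 0.02048
h_f = f(L/D)V²/(2g) = 0.02048·(1200/0.495)·1.777²/(2·9.81) = 7.991 m

h_f ≈ 7.99 m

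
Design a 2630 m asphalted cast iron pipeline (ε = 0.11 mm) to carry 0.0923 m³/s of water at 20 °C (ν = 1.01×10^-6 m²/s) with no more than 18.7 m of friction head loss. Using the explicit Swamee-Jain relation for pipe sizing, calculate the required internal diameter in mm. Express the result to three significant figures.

D ≈ 284 mm

Swamee-Jain (Type III): D = 0.66·[ε^1.25·(LQ²/(gh_f))^4.75 + ν·Q^9.4·(L/(gh_f))^5.2]^0.04
LQ²/(gh_f) = 0.1221; L/(gh_f) = 14.34
Term 1 = ε^1.25·(…)^4.75 = 5.18×10^-10; Term 2 = ν·Q^9.4·(…)^5.2 = 1.95×10^-10
D = 0.66·(5.18×10^-10 + 1.95×10^-10)^0.04 = 0.2842 m = 284 mm
Check: V = 1.45 m/s, Re = 4.09×10^5, f = 0.01724, h_f = 17.2 m ≈ 18.7 m ✓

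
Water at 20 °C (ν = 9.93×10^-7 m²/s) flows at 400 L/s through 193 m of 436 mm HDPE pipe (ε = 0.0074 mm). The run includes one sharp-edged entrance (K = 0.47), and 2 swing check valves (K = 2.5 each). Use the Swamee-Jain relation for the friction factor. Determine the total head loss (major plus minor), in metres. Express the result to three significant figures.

V = 4Q/(πD²) = 2.679 m/s; V²/2g = 0.3658 m
Re = 1.18×10^6, ε/D = 1.70×10^-5 → f = 0.01174 (Swamee-Jain)
Major: h_f = f(L/D)·V²/2g = 0.01174·442.7·0.3658 = 1.902 m
Minor: ΣK = 5.47; h_m = ΣK·V²/2g = 2.001 m
Total H_L = 1.902 + 2.001 = 3.903 m

H_L ≈ 3.90 m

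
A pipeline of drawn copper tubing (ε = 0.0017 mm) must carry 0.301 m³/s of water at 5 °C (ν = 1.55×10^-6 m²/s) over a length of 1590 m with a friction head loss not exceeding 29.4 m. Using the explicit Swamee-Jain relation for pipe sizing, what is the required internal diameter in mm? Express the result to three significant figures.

Swamee-Jain (Type III): D = 0.66·[ε^1.25·(LQ²/(gh_f))^4.75 + ν·Q^9.4·(L/(gh_f))^5.2]^0.04
LQ²/(gh_f) = 0.4995; L/(gh_f) = 5.513
Term 1 = ε^1.25·(…)^4.75 = 2.27×10^-9; Term 2 = ν·Q^9.4·(…)^5.2 = 1.39×10^-7
D = 0.66·(2.27×10^-9 + 1.39×10^-7)^0.04 = 0.3512 m = 351 mm
Check: V = 3.11 m/s, Re = 7.04×10^5, f = 0.01242, h_f = 27.7 m ≈ 29.4 m ✓

D ≈ 351 mm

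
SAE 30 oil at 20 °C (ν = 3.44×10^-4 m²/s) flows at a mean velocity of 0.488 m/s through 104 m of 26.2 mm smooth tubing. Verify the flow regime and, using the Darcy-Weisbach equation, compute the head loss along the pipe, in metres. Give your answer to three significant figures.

Re = VD/ν = 0.488·0.02620/3.44×10^-4 = 37.2 → laminar (Re < 2300)
f = 64/Re = 1.722
h_f = f(L/D)V²/(2g) = 1.722·(104/0.02620)·0.488²/(2·9.81) = 82.96 m

h_f ≈ 83.0 m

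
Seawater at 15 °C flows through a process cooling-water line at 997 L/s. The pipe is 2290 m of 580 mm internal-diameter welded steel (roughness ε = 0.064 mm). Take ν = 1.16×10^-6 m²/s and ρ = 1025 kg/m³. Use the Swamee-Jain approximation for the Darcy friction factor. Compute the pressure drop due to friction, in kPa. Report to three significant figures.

Δp ≈ 377 kPa

V = 4Q/(πD²) = 4·0.997/(π·0.580²) = 3.774 m/s
Re = VD/ν = 3.774·0.580/1.16×10^-6 = 1.89×10^6 → turbulent
ε/D = 0.064/580 = 1.10×10^-4
Swamee-Jain: f = 0.01310
h_f = f(L/D)V²/(2g) = 0.01310·(2290/0.580)·3.774²/(2·9.81) = 37.53 m
Δp = ρg·h_f = 1025·9.81·37.53 = 377.3 kPa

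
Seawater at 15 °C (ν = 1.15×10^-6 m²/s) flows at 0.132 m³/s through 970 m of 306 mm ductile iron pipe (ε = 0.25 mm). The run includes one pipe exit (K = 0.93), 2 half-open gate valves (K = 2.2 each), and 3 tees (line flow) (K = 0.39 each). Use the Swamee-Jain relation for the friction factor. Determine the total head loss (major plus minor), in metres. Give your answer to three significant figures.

H_L ≈ 11.2 m

V = 4Q/(πD²) = 1.795 m/s; V²/2g = 0.1642 m
Re = 4.78×10^5, ε/D = 8.17×10^-4 → f = 0.01955 (Swamee-Jain)
Major: h_f = f(L/D)·V²/2g = 0.01955·3170·0.1642 = 10.17 m
Minor: ΣK = 6.50; h_m = ΣK·V²/2g = 1.067 m
Total H_L = 10.17 + 1.067 = 11.24 m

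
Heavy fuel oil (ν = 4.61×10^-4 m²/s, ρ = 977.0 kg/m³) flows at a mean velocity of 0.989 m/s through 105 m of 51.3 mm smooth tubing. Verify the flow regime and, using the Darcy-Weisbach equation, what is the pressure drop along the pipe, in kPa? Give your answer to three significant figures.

Δp ≈ 569 kPa

Re = VD/ν = 0.989·0.05130/4.61×10^-4 = 110 → laminar (Re < 2300)
f = 64/Re = 0.5815
h_f = f(L/D)V²/(2g) = 0.5815·(105/0.05130)·0.989²/(2·9.81) = 59.34 m
Δp = ρg·h_f = 977.0·9.81·59.34 = 568.7 kPa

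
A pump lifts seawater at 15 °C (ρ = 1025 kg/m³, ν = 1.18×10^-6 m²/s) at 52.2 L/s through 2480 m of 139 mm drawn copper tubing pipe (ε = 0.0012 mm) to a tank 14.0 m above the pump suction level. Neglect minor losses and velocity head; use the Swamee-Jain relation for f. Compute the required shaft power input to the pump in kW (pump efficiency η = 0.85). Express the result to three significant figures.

V = 4Q/(πD²) = 3.440 m/s; Re = 4.05×10^5; ε/D = 8.63×10^-6; f = 0.01372
h_f = f(L/D)V²/2g = 147.6 m
Total head H = z + h_f = 14.0 + 147.6 = 161.6 m
P_hyd = ρgQH = 1025·9.81·0.0522·161.6 = 84.84 kW
P_shaft = P_hyd/η = 84.84/0.85 = 99.81 kW

P_shaft ≈ 99.8 kW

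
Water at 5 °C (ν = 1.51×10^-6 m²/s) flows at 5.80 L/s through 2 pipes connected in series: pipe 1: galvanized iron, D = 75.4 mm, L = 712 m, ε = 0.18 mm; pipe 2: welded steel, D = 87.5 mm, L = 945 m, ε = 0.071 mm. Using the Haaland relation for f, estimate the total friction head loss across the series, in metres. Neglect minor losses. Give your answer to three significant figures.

Pipe 1: V = 1.299 m/s, Re = 6.49×10^4, ε/D = 0.00239, f = 0.02663, h_1 = f(L/D)V²/2g = 21.62 m
Pipe 2: V = 0.9645 m/s, Re = 5.59×10^4, ε/D = 8.11×10^-4, f = 0.02282, h_2 = f(L/D)V²/2g = 11.69 m
Series → Q common, losses add: H = Σh = 33.31 m

H ≈ 33.3 m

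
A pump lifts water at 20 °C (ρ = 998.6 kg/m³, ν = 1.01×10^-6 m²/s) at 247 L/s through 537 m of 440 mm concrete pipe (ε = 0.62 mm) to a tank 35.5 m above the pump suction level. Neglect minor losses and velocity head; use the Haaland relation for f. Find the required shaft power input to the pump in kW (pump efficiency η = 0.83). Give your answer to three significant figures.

P_shaft ≈ 114 kW

V = 4Q/(πD²) = 1.624 m/s; Re = 7.08×10^5; ε/D = 0.00141; f = 0.02172
h_f = f(L/D)V²/2g = 3.565 m
Total head H = z + h_f = 35.5 + 3.565 = 39.07 m
P_hyd = ρgQH = 998.6·9.81·0.247·39.07 = 94.52 kW
P_shaft = P_hyd/η = 94.52/0.83 = 113.9 kW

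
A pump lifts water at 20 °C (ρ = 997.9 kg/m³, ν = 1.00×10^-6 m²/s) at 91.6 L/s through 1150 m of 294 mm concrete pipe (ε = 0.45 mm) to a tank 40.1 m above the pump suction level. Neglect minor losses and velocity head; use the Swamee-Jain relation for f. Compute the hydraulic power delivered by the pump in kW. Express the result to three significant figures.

P_hyd ≈ 43.3 kW

V = 4Q/(πD²) = 1.349 m/s; Re = 3.97×10^5; ε/D = 0.00153; f = 0.02253
h_f = f(L/D)V²/2g = 8.176 m
Total head H = z + h_f = 40.1 + 8.176 = 48.28 m
P_hyd = ρgQH = 997.9·9.81·0.0916·48.28 = 43.29 kW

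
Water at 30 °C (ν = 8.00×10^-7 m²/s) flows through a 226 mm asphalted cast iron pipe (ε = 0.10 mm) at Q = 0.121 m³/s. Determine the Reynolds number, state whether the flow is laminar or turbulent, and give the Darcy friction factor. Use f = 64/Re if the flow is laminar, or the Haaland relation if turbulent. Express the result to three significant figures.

V = 4Q/(πD²) = 3.016 m/s
Re = VD/ν = 3.016·0.226/8.00×10^-7 = 8.52×10^5
Re > 4000 → turbulent; ε/D = 4.42×10^-4
Haaland: f = 0.01684

Re ≈ 8.52×10^5; turbulent; f ≈ 0.0168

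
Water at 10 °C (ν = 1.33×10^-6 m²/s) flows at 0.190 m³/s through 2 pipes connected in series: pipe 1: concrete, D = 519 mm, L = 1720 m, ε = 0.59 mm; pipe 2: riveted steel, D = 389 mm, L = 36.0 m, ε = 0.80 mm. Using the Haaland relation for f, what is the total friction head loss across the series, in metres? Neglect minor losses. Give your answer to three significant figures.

H ≈ 3.15 m

Pipe 1: V = 0.8981 m/s, Re = 3.50×10^5, ε/D = 0.00114, f = 0.02098, h_1 = f(L/D)V²/2g = 2.858 m
Pipe 2: V = 1.599 m/s, Re = 4.68×10^5, ε/D = 0.00206, f = 0.02398, h_2 = f(L/D)V²/2g = 0.2891 m
Series → Q common, losses add: H = Σh = 3.147 m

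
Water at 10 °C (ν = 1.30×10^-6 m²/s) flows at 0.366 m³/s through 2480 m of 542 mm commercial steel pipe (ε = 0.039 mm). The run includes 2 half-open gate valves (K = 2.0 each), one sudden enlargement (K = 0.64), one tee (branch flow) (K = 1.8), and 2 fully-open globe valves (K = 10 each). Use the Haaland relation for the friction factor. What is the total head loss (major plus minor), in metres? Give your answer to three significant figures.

H_L ≈ 11.3 m

V = 4Q/(πD²) = 1.586 m/s; V²/2g = 0.1283 m
Re = 6.61×10^5, ε/D = 7.20×10^-5 → f = 0.01347 (Haaland)
Major: h_f = f(L/D)·V²/2g = 0.01347·4576·0.1283 = 7.904 m
Minor: ΣK = 26.4; h_m = ΣK·V²/2g = 3.391 m
Total H_L = 7.904 + 3.391 = 11.30 m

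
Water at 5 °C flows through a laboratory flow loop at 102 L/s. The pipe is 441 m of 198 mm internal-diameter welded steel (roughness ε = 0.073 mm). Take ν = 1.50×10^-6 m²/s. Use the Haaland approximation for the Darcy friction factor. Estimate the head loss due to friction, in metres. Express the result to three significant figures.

h_f ≈ 20.9 m

V = 4Q/(πD²) = 4·0.102/(π·0.198²) = 3.313 m/s
Re = VD/ν = 3.313·0.198/1.50×10^-6 = 4.37×10^5 → turbulent
ε/D = 0.073/198 = 3.69×10^-4
Haaland: f = 0.01681
h_f = f(L/D)V²/(2g) = 0.01681·(441/0.198)·3.313²/(2·9.81) = 20.95 m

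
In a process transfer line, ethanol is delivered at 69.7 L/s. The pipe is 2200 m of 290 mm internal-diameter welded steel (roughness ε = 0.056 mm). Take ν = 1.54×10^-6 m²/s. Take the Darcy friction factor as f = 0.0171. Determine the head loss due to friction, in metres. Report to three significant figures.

h_f ≈ 7.36 m

V = 4Q/(πD²) = 4·0.0697/(π·0.290²) = 1.055 m/s
h_f = f(L/D)V²/(2g) = 0.01710·(2200/0.290)·1.055²/(2·9.81) = 7.362 m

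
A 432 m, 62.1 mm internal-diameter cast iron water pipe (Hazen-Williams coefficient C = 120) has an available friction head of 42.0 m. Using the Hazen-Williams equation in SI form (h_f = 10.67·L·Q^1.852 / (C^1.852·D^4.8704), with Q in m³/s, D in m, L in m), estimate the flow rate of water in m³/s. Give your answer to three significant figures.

Q ≈ 0.00636 m³/s

Rearranging: Q = [h_f·C^1.852·D^4.8704 / (10.67·L)]^(1/1.852)
Q = [42.0·120^1.852·0.0621^4.8704 / (10.67·432)]^0.540 = 0.006361 m³/s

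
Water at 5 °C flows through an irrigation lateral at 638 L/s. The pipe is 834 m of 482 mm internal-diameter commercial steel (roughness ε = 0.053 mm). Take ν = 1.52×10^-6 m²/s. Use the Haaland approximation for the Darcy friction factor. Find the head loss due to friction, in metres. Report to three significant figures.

h_f ≈ 14.4 m

V = 4Q/(πD²) = 4·0.638/(π·0.482²) = 3.497 m/s
Re = VD/ν = 3.497·0.482/1.52×10^-6 = 1.11×10^6 → turbulent
ε/D = 0.053/482 = 1.10×10^-4
Haaland: f = 0.01337
h_f = f(L/D)V²/(2g) = 0.01337·(834/0.482)·3.497²/(2·9.81) = 14.41 m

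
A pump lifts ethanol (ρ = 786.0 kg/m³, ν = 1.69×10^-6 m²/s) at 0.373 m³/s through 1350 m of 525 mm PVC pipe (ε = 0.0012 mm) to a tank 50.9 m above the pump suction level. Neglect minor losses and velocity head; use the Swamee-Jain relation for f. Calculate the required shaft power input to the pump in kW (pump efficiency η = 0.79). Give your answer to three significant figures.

V = 4Q/(πD²) = 1.723 m/s; Re = 5.35×10^5; ε/D = 2.29×10^-6; f = 0.01297
h_f = f(L/D)V²/2g = 5.047 m
Total head H = z + h_f = 50.9 + 5.047 = 55.95 m
P_hyd = ρgQH = 786.0·9.81·0.373·55.95 = 160.9 kW
P_shaft = P_hyd/η = 160.9/0.79 = 203.7 kW

P_shaft ≈ 204 kW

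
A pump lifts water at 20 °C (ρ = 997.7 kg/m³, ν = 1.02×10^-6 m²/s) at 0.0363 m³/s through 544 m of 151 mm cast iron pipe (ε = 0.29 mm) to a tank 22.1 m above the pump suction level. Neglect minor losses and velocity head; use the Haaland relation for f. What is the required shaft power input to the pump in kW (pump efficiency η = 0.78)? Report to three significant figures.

P_shaft ≈ 18.2 kW

V = 4Q/(πD²) = 2.027 m/s; Re = 3.00×10^5; ε/D = 0.00192; f = 0.02376
h_f = f(L/D)V²/2g = 17.93 m
Total head H = z + h_f = 22.1 + 17.93 = 40.03 m
P_hyd = ρgQH = 997.7·9.81·0.0363·40.03 = 14.22 kW
P_shaft = P_hyd/η = 14.22/0.78 = 18.23 kW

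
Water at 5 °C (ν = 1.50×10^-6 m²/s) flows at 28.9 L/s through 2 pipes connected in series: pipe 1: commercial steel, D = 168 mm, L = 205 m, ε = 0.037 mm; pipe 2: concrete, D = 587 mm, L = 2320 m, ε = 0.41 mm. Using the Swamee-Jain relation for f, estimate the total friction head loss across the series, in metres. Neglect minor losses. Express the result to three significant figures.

Pipe 1: V = 1.304 m/s, Re = 1.46×10^5, ε/D = 2.20×10^-4, f = 0.01802, h_1 = f(L/D)V²/2g = 1.905 m
Pipe 2: V = 0.1068 m/s, Re = 4.18×10^4, ε/D = 6.98×10^-4, f = 0.02394, h_2 = f(L/D)V²/2g = 0.05500 m
Series → Q common, losses add: H = Σh = 1.960 m

H ≈ 1.96 m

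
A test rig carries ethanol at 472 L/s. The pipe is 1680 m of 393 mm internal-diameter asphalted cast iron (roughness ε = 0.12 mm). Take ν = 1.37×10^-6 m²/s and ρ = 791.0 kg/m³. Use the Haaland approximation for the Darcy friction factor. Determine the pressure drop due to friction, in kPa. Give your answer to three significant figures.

Δp ≈ 399 kPa

V = 4Q/(πD²) = 4·0.472/(π·0.393²) = 3.891 m/s
Re = VD/ν = 3.891·0.393/1.37×10^-6 = 1.12×10^6 → turbulent
ε/D = 0.12/393 = 3.05×10^-4
Haaland: f = 0.01559
h_f = f(L/D)V²/(2g) = 0.01559·(1680/0.393)·3.891²/(2·9.81) = 51.43 m
Δp = ρg·h_f = 791.0·9.81·51.43 = 399.0 kPa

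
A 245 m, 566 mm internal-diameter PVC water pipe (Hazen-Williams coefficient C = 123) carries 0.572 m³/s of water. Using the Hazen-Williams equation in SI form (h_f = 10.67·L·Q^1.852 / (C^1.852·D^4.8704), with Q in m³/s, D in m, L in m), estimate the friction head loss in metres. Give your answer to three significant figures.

h_f ≈ 2.00 m

h_f = 10.67·245·0.572^1.852 / (123^1.852·0.566^4.8704) = 2.002 m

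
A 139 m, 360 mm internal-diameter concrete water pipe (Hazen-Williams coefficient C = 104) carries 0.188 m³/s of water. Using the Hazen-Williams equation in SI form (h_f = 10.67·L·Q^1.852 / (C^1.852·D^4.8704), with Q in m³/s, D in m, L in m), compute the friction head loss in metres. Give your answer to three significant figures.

h_f = 10.67·139·0.188^1.852 / (104^1.852·0.360^4.8704) = 1.788 m

h_f ≈ 1.79 m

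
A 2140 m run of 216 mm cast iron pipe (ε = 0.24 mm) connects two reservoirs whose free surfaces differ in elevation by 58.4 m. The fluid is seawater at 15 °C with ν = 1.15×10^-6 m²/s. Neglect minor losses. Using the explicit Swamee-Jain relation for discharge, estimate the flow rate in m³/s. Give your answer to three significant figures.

Swamee-Jain (Type II): Q = -0.965·√(gD⁵h_f/L)·ln[ε/(3.7D) + √(3.17ν²L/(gD³h_f))]
√(gD⁵h_f/L) = √(9.81·0.216⁵·58.4/2140) = 0.01122
ε/(3.7D) = 3.00×10^-4; √(3.17ν²L/(gD³h_f)) = 3.94×10^-5
Q = -0.965·0.01122·ln(3.397×10^-4) = 0.08648 m³/s
Check: V = 2.36 m/s, Re = 4.43×10^5, f = 0.02090, h_f = 58.8 m ≈ 58.4 m ✓

Q ≈ 0.0865 m³/s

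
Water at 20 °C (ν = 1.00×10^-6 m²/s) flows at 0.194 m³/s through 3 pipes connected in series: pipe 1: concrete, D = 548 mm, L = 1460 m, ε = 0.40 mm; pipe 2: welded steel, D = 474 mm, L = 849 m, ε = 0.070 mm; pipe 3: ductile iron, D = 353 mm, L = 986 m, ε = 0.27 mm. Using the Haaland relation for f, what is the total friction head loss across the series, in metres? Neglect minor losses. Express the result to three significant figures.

H ≈ 13.9 m

Pipe 1: V = 0.8225 m/s, Re = 4.51×10^5, ε/D = 7.30×10^-4, f = 0.01897, h_1 = f(L/D)V²/2g = 1.743 m
Pipe 2: V = 1.099 m/s, Re = 5.21×10^5, ε/D = 1.48×10^-4, f = 0.01472, h_2 = f(L/D)V²/2g = 1.624 m
Pipe 3: V = 1.982 m/s, Re = 7.00×10^5, ε/D = 7.65×10^-4, f = 0.01891, h_3 = f(L/D)V²/2g = 10.58 m
Series → Q common, losses add: H = Σh = 13.94 m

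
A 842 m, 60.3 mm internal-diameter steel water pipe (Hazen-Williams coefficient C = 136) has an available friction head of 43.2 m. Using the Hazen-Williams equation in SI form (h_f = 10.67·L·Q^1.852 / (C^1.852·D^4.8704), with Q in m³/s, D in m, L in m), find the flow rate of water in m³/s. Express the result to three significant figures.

Rearranging: Q = [h_f·C^1.852·D^4.8704 / (10.67·L)]^(1/1.852)
Q = [43.2·136^1.852·0.0603^4.8704 / (10.67·842)]^0.540 = 0.004725 m³/s

Q ≈ 0.00472 m³/s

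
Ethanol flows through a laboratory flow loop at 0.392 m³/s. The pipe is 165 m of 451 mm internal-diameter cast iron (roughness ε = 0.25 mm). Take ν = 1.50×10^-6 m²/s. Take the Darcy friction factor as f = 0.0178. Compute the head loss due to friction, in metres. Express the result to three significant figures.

h_f ≈ 2.00 m

V = 4Q/(πD²) = 4·0.392/(π·0.451²) = 2.454 m/s
h_f = f(L/D)V²/(2g) = 0.01780·(165/0.451)·2.454²/(2·9.81) = 1.999 m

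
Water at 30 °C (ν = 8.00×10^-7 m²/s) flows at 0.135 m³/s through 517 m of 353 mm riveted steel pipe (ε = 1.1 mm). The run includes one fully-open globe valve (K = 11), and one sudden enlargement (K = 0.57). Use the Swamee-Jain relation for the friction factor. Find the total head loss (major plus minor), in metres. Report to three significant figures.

H_L ≈ 4.92 m

V = 4Q/(πD²) = 1.379 m/s; V²/2g = 0.09698 m
Re = 6.09×10^5, ε/D = 0.00312 → f = 0.02676 (Swamee-Jain)
Major: h_f = f(L/D)·V²/2g = 0.02676·1465·0.09698 = 3.801 m
Minor: ΣK = 11.6; h_m = ΣK·V²/2g = 1.122 m
Total H_L = 3.801 + 1.122 = 4.923 m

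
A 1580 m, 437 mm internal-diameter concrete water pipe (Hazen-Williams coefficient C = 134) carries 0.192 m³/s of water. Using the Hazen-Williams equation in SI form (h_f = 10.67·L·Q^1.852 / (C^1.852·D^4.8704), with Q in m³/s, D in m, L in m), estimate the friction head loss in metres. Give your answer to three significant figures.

h_f ≈ 5.14 m

h_f = 10.67·1580·0.192^1.852 / (134^1.852·0.437^4.8704) = 5.142 m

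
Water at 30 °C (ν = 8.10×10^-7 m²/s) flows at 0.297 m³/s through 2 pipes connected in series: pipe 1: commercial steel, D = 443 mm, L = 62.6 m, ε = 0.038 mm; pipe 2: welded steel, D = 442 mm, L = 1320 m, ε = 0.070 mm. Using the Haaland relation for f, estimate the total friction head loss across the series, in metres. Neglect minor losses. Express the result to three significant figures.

H ≈ 8.37 m

Pipe 1: V = 1.927 m/s, Re = 1.05×10^6, ε/D = 8.58×10^-5, f = 0.01305, h_1 = f(L/D)V²/2g = 0.3490 m
Pipe 2: V = 1.936 m/s, Re = 1.06×10^6, ε/D = 1.58×10^-4, f = 0.01407, h_2 = f(L/D)V²/2g = 8.022 m
Series → Q common, losses add: H = Σh = 8.371 m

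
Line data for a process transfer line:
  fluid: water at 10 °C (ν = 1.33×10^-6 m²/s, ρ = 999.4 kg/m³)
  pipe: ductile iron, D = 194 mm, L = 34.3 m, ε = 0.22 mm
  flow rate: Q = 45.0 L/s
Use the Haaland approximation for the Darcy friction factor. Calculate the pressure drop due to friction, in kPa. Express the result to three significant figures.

V = 4Q/(πD²) = 4·0.0450/(π·0.194²) = 1.522 m/s
Re = VD/ν = 1.522·0.194/1.33×10^-6 = 2.22×10^5 → turbulent
ε/D = 0.22/194 = 0.00113
Haaland: f = 0.02133
h_f = f(L/D)V²/(2g) = 0.02133·(34.3/0.194)·1.522²/(2·9.81) = 0.4454 m
Δp = ρg·h_f = 999.4·9.81·0.4454 = 4.367 kPa

Δp ≈ 4.37 kPa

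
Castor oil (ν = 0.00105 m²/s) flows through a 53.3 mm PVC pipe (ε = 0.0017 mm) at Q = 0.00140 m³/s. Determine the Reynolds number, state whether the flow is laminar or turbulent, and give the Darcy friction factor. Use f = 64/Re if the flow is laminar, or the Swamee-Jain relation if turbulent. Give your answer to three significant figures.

V = 4Q/(πD²) = 0.6275 m/s
Re = VD/ν = 0.6275·0.0533/0.00105 = 31.9
Re < 2300 → laminar → f = 64/Re = 2.009

Re ≈ 31.9; laminar; f = 64/Re ≈ 2.01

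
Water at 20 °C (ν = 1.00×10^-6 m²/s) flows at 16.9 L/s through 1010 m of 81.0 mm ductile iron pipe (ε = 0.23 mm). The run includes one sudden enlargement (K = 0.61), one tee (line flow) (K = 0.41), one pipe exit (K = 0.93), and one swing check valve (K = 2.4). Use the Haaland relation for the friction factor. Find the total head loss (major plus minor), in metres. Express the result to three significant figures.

V = 4Q/(πD²) = 3.280 m/s; V²/2g = 0.5482 m
Re = 2.66×10^5, ε/D = 0.00284 → f = 0.02629 (Haaland)
Major: h_f = f(L/D)·V²/2g = 0.02629·12469·0.5482 = 179.7 m
Minor: ΣK = 4.35; h_m = ΣK·V²/2g = 2.385 m
Total H_L = 179.7 + 2.385 = 182.1 m

H_L ≈ 182 m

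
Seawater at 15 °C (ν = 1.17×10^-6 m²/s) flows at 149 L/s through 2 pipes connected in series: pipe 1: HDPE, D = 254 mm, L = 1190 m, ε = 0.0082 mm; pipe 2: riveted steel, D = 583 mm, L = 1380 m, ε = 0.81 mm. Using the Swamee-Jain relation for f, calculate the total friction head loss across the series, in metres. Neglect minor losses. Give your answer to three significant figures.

Pipe 1: V = 2.941 m/s, Re = 6.38×10^5, ε/D = 3.23×10^-5, f = 0.01311, h_1 = f(L/D)V²/2g = 27.07 m
Pipe 2: V = 0.5582 m/s, Re = 2.78×10^5, ε/D = 0.00139, f = 0.02229, h_2 = f(L/D)V²/2g = 0.8378 m
Series → Q common, losses add: H = Σh = 27.90 m

H ≈ 27.9 m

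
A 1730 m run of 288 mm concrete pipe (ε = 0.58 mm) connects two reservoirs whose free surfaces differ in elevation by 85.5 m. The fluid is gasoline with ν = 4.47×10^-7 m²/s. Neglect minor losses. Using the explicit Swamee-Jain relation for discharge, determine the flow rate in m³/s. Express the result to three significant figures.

Q ≈ 0.224 m³/s

Swamee-Jain (Type II): Q = -0.965·√(gD⁵h_f/L)·ln[ε/(3.7D) + √(3.17ν²L/(gD³h_f))]
√(gD⁵h_f/L) = √(9.81·0.288⁵·85.5/1730) = 0.03099
ε/(3.7D) = 5.44×10^-4; √(3.17ν²L/(gD³h_f)) = 7.40×10^-6
Q = -0.965·0.03099·ln(5.517×10^-4) = 0.2244 m³/s
Check: V = 3.44 m/s, Re = 2.22×10^6, f = 0.02359, h_f = 85.7 m ≈ 85.5 m ✓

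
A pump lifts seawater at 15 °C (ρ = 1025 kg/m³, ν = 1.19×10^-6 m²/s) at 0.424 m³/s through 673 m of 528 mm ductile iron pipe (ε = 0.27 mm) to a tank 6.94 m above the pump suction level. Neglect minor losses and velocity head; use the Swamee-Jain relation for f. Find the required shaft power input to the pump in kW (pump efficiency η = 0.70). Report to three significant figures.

V = 4Q/(πD²) = 1.936 m/s; Re = 8.59×10^5; ε/D = 5.11×10^-4; f = 0.01746
h_f = f(L/D)V²/2g = 4.253 m
Total head H = z + h_f = 6.94 + 4.253 = 11.19 m
P_hyd = ρgQH = 1025·9.81·0.424·11.19 = 47.72 kW
P_shaft = P_hyd/η = 47.72/0.70 = 68.17 kW

P_shaft ≈ 68.2 kW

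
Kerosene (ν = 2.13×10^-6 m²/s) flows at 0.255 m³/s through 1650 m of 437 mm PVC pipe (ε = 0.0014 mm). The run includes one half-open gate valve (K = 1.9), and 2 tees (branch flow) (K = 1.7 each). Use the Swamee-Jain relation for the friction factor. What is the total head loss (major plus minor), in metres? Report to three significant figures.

V = 4Q/(πD²) = 1.700 m/s; V²/2g = 0.1473 m
Re = 3.49×10^5, ε/D = 3.20×10^-6 → f = 0.01402 (Swamee-Jain)
Major: h_f = f(L/D)·V²/2g = 0.01402·3776·0.1473 = 7.798 m
Minor: ΣK = 5.30; h_m = ΣK·V²/2g = 0.7808 m
Total H_L = 7.798 + 0.7808 = 8.578 m

H_L ≈ 8.58 m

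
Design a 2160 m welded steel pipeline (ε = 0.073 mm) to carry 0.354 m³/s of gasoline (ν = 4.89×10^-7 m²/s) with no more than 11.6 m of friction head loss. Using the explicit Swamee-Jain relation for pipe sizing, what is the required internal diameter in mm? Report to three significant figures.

D ≈ 488 mm

Swamee-Jain (Type III): D = 0.66·[ε^1.25·(LQ²/(gh_f))^4.75 + ν·Q^9.4·(L/(gh_f))^5.2]^0.04
LQ²/(gh_f) = 2.379; L/(gh_f) = 18.98
Term 1 = ε^1.25·(…)^4.75 = 4.14×10^-4; Term 2 = ν·Q^9.4·(…)^5.2 = 1.25×10^-4
D = 0.66·(4.14×10^-4 + 1.25×10^-4)^0.04 = 0.4884 m = 488 mm
Check: V = 1.89 m/s, Re = 1.89×10^6, f = 0.01369, h_f = 11.0 m ≈ 11.6 m ✓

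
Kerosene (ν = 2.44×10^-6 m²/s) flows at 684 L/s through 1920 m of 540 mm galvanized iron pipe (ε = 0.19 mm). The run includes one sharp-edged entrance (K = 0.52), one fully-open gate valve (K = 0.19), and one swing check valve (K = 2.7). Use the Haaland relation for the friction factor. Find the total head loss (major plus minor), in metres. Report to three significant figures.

H_L ≈ 27.9 m

V = 4Q/(πD²) = 2.987 m/s; V²/2g = 0.4546 m
Re = 6.61×10^5, ε/D = 3.52×10^-4 → f = 0.01632 (Haaland)
Major: h_f = f(L/D)·V²/2g = 0.01632·3556·0.4546 = 26.38 m
Minor: ΣK = 3.41; h_m = ΣK·V²/2g = 1.550 m
Total H_L = 26.38 + 1.550 = 27.93 m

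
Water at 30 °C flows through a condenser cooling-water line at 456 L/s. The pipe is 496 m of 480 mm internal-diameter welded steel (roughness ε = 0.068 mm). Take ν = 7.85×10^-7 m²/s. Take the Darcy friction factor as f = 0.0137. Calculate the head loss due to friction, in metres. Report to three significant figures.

V = 4Q/(πD²) = 4·0.456/(π·0.480²) = 2.520 m/s
h_f = f(L/D)V²/(2g) = 0.01370·(496/0.480)·2.520²/(2·9.81) = 4.582 m

h_f ≈ 4.58 m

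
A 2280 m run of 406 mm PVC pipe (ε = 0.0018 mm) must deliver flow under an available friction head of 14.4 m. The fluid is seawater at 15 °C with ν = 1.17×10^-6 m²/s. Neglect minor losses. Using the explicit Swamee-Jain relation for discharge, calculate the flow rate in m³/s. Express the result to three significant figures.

Q ≈ 0.260 m³/s

Swamee-Jain (Type II): Q = -0.965·√(gD⁵h_f/L)·ln[ε/(3.7D) + √(3.17ν²L/(gD³h_f))]
√(gD⁵h_f/L) = √(9.81·0.406⁵·14.4/2280) = 0.02614
ε/(3.7D) = 1.20×10^-6; √(3.17ν²L/(gD³h_f)) = 3.24×10^-5
Q = -0.965·0.02614·ln(3.355×10^-5) = 0.2599 m³/s
Check: V = 2.01 m/s, Re = 6.97×10^5, f = 0.01244, h_f = 14.3 m ≈ 14.4 m ✓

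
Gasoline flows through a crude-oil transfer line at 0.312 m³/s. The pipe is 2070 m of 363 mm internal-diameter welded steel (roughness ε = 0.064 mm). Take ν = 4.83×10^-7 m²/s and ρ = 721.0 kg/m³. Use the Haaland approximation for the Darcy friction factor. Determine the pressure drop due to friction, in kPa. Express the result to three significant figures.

V = 4Q/(πD²) = 4·0.312/(π·0.363²) = 3.015 m/s
Re = VD/ν = 3.015·0.363/4.83×10^-7 = 2.27×10^6 → turbulent
ε/D = 0.064/363 = 1.76×10^-4
Haaland: f = 0.01385
h_f = f(L/D)V²/(2g) = 0.01385·(2070/0.363)·3.015²/(2·9.81) = 36.57 m
Δp = ρg·h_f = 721.0·9.81·36.57 = 258.7 kPa

Δp ≈ 259 kPa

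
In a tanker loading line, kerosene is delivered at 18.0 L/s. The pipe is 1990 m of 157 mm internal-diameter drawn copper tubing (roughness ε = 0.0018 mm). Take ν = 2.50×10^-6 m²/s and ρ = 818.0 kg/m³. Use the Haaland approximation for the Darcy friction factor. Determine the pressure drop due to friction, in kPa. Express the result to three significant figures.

Δp ≈ 89.8 kPa

V = 4Q/(πD²) = 4·0.0180/(π·0.157²) = 0.9298 m/s
Re = VD/ν = 0.9298·0.157/2.50×10^-6 = 5.84×10^4 → turbulent
ε/D = 0.0018/157 = 1.15×10^-5
Haaland: f = 0.02004
h_f = f(L/D)V²/(2g) = 0.02004·(1990/0.157)·0.9298²/(2·9.81) = 11.19 m
Δp = ρg·h_f = 818.0·9.81·11.19 = 89.80 kPa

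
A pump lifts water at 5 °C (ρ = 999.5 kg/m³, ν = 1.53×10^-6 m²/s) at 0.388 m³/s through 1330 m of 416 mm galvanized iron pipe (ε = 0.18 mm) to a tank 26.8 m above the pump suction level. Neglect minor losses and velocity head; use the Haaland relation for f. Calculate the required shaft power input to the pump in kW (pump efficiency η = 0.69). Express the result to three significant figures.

P_shaft ≈ 271 kW

V = 4Q/(πD²) = 2.855 m/s; Re = 7.76×10^5; ε/D = 4.33×10^-4; f = 0.01682
h_f = f(L/D)V²/2g = 22.34 m
Total head H = z + h_f = 26.8 + 22.34 = 49.14 m
P_hyd = ρgQH = 999.5·9.81·0.388·49.14 = 186.9 kW
P_shaft = P_hyd/η = 186.9/0.69 = 270.9 kW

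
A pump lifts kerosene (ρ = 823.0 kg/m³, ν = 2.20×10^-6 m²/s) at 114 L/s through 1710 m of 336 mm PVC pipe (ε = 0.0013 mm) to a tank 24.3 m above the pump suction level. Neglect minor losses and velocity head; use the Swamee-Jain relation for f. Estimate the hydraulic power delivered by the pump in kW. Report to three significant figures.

P_hyd ≈ 28.5 kW

V = 4Q/(πD²) = 1.286 m/s; Re = 1.96×10^5; ε/D = 3.87×10^-6; f = 0.01562
h_f = f(L/D)V²/2g = 6.699 m
Total head H = z + h_f = 24.3 + 6.699 = 31.00 m
P_hyd = ρgQH = 823.0·9.81·0.114·31.00 = 28.53 kW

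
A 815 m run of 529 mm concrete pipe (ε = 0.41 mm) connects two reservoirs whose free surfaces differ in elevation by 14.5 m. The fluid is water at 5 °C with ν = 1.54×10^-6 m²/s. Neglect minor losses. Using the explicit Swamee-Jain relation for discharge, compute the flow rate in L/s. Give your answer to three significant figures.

Q ≈ 689 L/s

Swamee-Jain (Type II): Q = -0.965·√(gD⁵h_f/L)·ln[ε/(3.7D) + √(3.17ν²L/(gD³h_f))]
√(gD⁵h_f/L) = √(9.81·0.529⁵·14.5/815) = 0.08503
ε/(3.7D) = 2.09×10^-4; √(3.17ν²L/(gD³h_f)) = 1.71×10^-5
Q = -0.965·0.08503·ln(2.265×10^-4) = 0.6887 m³/s
Check: V = 3.13 m/s, Re = 1.08×10^6, f = 0.01890, h_f = 14.6 m ≈ 14.5 m ✓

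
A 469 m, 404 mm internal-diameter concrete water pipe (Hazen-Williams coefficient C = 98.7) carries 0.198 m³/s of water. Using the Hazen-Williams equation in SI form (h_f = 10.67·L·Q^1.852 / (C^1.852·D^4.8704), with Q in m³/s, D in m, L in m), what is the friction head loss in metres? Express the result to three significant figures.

h_f ≈ 4.17 m

h_f = 10.67·469·0.198^1.852 / (98.7^1.852·0.404^4.8704) = 4.172 m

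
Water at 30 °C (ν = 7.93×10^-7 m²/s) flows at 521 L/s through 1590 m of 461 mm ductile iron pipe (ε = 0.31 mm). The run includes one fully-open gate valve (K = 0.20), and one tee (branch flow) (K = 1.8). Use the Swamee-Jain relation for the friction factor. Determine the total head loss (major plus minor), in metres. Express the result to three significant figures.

H_L ≈ 32.1 m

V = 4Q/(πD²) = 3.121 m/s; V²/2g = 0.4966 m
Re = 1.81×10^6, ε/D = 6.72×10^-4 → f = 0.01817 (Swamee-Jain)
Major: h_f = f(L/D)·V²/2g = 0.01817·3449·0.4966 = 31.11 m
Minor: ΣK = 2.00; h_m = ΣK·V²/2g = 0.9932 m
Total H_L = 31.11 + 0.9932 = 32.11 m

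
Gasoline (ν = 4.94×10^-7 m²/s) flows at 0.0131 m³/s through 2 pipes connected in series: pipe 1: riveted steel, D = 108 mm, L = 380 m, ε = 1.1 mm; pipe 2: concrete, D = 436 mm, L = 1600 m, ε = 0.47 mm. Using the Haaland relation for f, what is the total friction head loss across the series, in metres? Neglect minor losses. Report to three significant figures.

H ≈ 14.1 m

Pipe 1: V = 1.430 m/s, Re = 3.13×10^5, ε/D = 0.0102, f = 0.03839, h_1 = f(L/D)V²/2g = 14.08 m
Pipe 2: V = 0.08774 m/s, Re = 7.74×10^4, ε/D = 0.00108, f = 0.02277, h_2 = f(L/D)V²/2g = 0.03279 m
Series → Q common, losses add: H = Σh = 14.11 m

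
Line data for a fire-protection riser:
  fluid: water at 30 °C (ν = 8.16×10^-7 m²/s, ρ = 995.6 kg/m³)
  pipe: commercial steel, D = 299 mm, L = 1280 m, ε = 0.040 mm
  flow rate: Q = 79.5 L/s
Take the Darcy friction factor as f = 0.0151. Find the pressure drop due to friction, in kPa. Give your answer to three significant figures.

Δp ≈ 41.3 kPa

V = 4Q/(πD²) = 4·0.0795/(π·0.299²) = 1.132 m/s
h_f = f(L/D)V²/(2g) = 0.01510·(1280/0.299)·1.132²/(2·9.81) = 4.224 m
Δp = ρg·h_f = 995.6·9.81·4.224 = 41.25 kPa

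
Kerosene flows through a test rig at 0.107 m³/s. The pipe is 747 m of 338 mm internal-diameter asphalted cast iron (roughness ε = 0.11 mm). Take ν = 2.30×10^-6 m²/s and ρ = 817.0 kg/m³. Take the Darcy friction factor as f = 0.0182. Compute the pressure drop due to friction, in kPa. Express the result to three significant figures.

Δp ≈ 23.4 kPa

V = 4Q/(πD²) = 4·0.107/(π·0.338²) = 1.193 m/s
h_f = f(L/D)V²/(2g) = 0.01820·(747/0.338)·1.193²/(2·9.81) = 2.915 m
Δp = ρg·h_f = 817.0·9.81·2.915 = 23.37 kPa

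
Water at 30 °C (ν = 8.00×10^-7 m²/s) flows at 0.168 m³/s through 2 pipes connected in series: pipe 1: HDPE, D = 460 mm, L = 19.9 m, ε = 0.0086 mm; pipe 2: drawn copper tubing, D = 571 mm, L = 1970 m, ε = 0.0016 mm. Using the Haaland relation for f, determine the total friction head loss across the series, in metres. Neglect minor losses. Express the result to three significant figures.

H ≈ 1.03 m

Pipe 1: V = 1.011 m/s, Re = 5.81×10^5, ε/D = 1.87×10^-5, f = 0.01296, h_1 = f(L/D)V²/2g = 0.02921 m
Pipe 2: V = 0.6561 m/s, Re = 4.68×10^5, ε/D = 2.80×10^-6, f = 0.01325, h_2 = f(L/D)V²/2g = 1.003 m
Series → Q common, losses add: H = Σh = 1.032 m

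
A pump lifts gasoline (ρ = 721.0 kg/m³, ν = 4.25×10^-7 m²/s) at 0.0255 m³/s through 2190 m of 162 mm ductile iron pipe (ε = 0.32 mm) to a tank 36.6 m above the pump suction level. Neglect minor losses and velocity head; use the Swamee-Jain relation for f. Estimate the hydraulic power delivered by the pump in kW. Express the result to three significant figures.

V = 4Q/(πD²) = 1.237 m/s; Re = 4.72×10^5; ε/D = 0.00198; f = 0.02385
h_f = f(L/D)V²/2g = 25.15 m
Total head H = z + h_f = 36.6 + 25.15 = 61.75 m
P_hyd = ρgQH = 721.0·9.81·0.0255·61.75 = 11.14 kW

P_hyd ≈ 11.1 kW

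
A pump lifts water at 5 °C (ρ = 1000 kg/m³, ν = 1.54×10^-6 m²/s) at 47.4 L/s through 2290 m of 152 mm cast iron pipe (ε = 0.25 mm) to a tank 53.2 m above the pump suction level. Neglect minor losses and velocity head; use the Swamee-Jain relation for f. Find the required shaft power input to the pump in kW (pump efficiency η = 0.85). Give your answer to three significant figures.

P_shaft ≈ 95.6 kW

V = 4Q/(πD²) = 2.612 m/s; Re = 2.58×10^5; ε/D = 0.00164; f = 0.02320
h_f = f(L/D)V²/2g = 121.6 m
Total head H = z + h_f = 53.2 + 121.6 = 174.8 m
P_hyd = ρgQH = 1000·9.81·0.0474·174.8 = 81.27 kW
P_shaft = P_hyd/η = 81.27/0.85 = 95.61 kW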